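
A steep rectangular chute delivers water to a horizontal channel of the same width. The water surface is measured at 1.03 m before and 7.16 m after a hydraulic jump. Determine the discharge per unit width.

q = 17.2 m²/s

For a rectangular channel the momentum equation gives q² = ½·g·y₁·y₂·(y₁ + y₂) = ½×9.81×1.03×7.16×8.19 = 296.
q = √296 = 17.2 m²/s.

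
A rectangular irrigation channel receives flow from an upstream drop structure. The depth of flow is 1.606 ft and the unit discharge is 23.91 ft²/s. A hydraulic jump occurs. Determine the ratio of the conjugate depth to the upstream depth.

V₁ = q/y₁ = 23.91/1.606 = 14.89 ft/s. Fr₁ = V₁/√(g·y₁) = 14.89/√(32.2×1.606) = 2.070.
Sequent-depth ratio: y₂/y₁ = ½[√(1 + 8Fr₁²) − 1] = ½[√35.289 − 1] = 2.470.

y₂/y₁ = 2.470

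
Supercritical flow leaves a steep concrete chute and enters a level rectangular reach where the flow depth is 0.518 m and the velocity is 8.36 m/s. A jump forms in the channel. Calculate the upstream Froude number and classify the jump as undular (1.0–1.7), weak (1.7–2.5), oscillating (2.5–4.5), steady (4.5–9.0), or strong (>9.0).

Fr₁ = 3.71; oscillating jump

Fr₁ = V₁/√(g·y₁) = 8.36/√(9.81×0.518) = 3.71.
Fr₁ = 3.71 lies in the oscillating range.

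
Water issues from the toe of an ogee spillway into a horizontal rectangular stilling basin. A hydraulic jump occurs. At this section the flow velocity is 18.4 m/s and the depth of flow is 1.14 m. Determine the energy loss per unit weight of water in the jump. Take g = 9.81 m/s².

Fr₁ = V₁/√(g·y₁) = 18.4/√(9.81×1.14) = 5.50.
By Bélanger, y₂/y₁ = ½[√(1 + 8Fr₁²) − 1] = ½[√243.2 − 1] = 7.30.
y₂ = 7.30 × 1.14 = 8.32 m.
q = V₁·y₁ = 18.4 × 1.14 = 21.0 m²/s. V₂ = q/y₂ = 21.0/8.32 = 2.52 m/s. E₁ = y₁ + V₁²/2g = 18.4 m; E₂ = y₂ + V₂²/2g = 8.64 m. ΔE = E₁ − E₂ = 9.75 m.

ΔE = 9.75 m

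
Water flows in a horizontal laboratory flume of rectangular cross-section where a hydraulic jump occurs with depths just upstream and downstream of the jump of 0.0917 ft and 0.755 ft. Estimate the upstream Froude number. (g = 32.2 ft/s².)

For a rectangular channel the momentum equation gives q² = ½·g·y₁·y₂·(y₁ + y₂) = ½×32.2×0.0917×0.755×0.847 = 0.944.
q = √0.944 = 0.971 ft²/s.
V₁ = q/y₁ = 10.6 ft/s; Fr₁ = V₁/√(g·y₁) = 6.17.

Fr₁ = 6.17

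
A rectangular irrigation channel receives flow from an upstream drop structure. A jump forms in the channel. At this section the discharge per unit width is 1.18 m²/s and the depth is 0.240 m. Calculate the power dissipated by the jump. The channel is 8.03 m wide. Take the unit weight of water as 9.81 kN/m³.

P = 39.3 kW

V₁ = q/y₁ = 1.18/0.240 = 4.92 m/s. Fr₁ = V₁/√(g·y₁) = 4.92/√(9.81×0.240) = 3.20.
Sequent-depth ratio: y₂/y₁ = ½[√(1 + 8Fr₁²) − 1] = ½[√83.14 − 1] = 4.06.
y₂ = 4.06 × 0.240 = 0.974 m.
Head loss: ΔE = (y₂ − y₁)³/(4y₁y₂) = (0.974 − 0.240)³/(4×0.240×0.974) = 0.396/0.935 = 0.423 m.
Q = q·b = 1.18 × 8.03 = 9.48 m³/s. P = γ·Q·ΔE = 9.81 × 9.48 × 0.423 = 39.3 kW.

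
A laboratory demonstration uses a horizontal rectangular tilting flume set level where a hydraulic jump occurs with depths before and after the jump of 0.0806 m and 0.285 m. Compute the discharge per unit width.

q = 0.203 m²/s

For a rectangular channel the momentum equation gives q² = ½·g·y₁·y₂·(y₁ + y₂) = ½×9.81×0.0806×0.285×0.366 = 0.0412.
q = √0.0412 = 0.203 m²/s.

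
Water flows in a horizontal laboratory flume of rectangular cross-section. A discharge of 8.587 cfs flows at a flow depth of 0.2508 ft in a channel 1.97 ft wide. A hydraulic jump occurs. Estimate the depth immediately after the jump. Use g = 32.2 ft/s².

q = Q/b = 8.587/1.97 = 4.359 ft²/s; V₁ = q/y₁ = 17.38 ft/s. Fr₁ = V₁/√(g·y₁) = 6.116.
Sequent-depth ratio: y₂/y₁ = ½[√(1 + 8Fr₁²) − 1] = ½[√300.23 − 1] = 8.164.
y₂ = 8.164 × 0.2508 = 2.047 ft.

y₂ = 2.047 ft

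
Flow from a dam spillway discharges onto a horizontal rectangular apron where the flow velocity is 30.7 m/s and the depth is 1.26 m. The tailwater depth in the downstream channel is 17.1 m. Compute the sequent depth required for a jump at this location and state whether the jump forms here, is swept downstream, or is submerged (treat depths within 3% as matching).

Fr₁ = V₁/√(g·y₁) = 30.7/√(9.81×1.26) = 8.73.
From the momentum equation for a rectangular channel, y₂/y₁ = ½[√(1 + 8Fr₁²) − 1] = ½[√611.0 − 1] = 11.9.
y₂ = 11.9 × 1.26 = 14.9 m.
Tailwater y_tw = 17.1 m: y_tw > y₂, so the jump is submerged.

y₂ = 14.9 m; the jump is submerged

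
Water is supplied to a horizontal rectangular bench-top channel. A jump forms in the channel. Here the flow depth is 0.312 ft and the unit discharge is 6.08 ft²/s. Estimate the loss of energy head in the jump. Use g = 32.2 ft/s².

V₁ = q/y₁ = 6.08/0.312 = 19.5 ft/s. Fr₁ = V₁/√(g·y₁) = 19.5/√(32.2×0.312) = 6.15.
Sequent-depth ratio: y₂/y₁ = ½[√(1 + 8Fr₁²) − 1] = ½[√303.4 − 1] = 8.21.
y₂ = 8.21 × 0.312 = 2.56 ft.
Head loss: ΔE = (y₂ − y₁)³/(4y₁y₂) = (2.56 − 0.312)³/(4×0.312×2.56) = 11.4/3.20 = 3.56 ft.

ΔE = 3.56 ft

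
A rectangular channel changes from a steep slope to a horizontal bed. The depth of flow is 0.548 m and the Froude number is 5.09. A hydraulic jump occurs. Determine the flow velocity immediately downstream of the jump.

Fr₁ = 5.09 (given).
Conjugate-depth relation: y₂/y₁ = ½[√(1 + 8Fr₁²) − 1] = ½[√208.3 − 1] = 6.72.
y₂ = 6.72 × 0.548 = 3.68 m.
V₁ = Fr₁·√(g·y₁) = 5.09×√(9.81×0.548) = 11.8 m/s; q = V₁·y₁ = 6.47 m²/s.
V₂ = q/y₂ = 6.47/3.68 = 1.76 m/s.

V₂ = 1.76 m/s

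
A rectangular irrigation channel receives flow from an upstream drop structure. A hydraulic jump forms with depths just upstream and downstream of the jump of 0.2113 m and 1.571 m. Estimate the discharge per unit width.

q = 1.704 m²/s

For a rectangular channel the momentum equation gives q² = ½·g·y₁·y₂·(y₁ + y₂) = ½×9.81×0.2113×1.571×1.782 = 2.902.
q = √2.902 = 1.704 m²/s.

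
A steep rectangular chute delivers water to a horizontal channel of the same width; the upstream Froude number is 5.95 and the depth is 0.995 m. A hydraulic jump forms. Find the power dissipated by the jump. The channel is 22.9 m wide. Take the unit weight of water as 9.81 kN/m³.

Fr₁ = 5.95 (given).
By Bélanger, y₂/y₁ = ½[√(1 + 8Fr₁²) − 1] = ½[√284.2 − 1] = 7.93.
y₂ = 7.93 × 0.995 = 7.89 m.
V₁ = Fr₁·√(g·y₁) = 5.95×√(9.81×0.995) = 18.6 m/s; q = V₁·y₁ = 18.5 m²/s. V₂ = q/y₂ = 18.5/7.89 = 2.34 m/s. E₁ = y₁ + V₁²/2g = 18.6 m; E₂ = y₂ + V₂²/2g = 8.17 m. ΔE = E₁ − E₂ = 10.4 m.
Q = q·b = 18.5 × 22.9 = 424 m³/s. P = γ·Q·ΔE = 9.81 × 424 × 10.4 = 43371 kW.

P = 43371 kW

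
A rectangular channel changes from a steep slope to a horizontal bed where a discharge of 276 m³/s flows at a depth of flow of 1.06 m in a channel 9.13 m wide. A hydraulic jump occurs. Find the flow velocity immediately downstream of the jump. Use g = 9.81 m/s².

q = Q/b = 276/9.13 = 30.2 m²/s; V₁ = q/y₁ = 28.5 m/s. Fr₁ = V₁/√(g·y₁) = 8.84.
Conjugate-depth relation: y₂/y₁ = ½[√(1 + 8Fr₁²) − 1] = ½[√626.7 − 1] = 12.0.
y₂ = 12.0 × 1.06 = 12.7 m.
V₂ = q/y₂ = 30.2/12.7 = 2.37 m/s.

V₂ = 2.37 m/s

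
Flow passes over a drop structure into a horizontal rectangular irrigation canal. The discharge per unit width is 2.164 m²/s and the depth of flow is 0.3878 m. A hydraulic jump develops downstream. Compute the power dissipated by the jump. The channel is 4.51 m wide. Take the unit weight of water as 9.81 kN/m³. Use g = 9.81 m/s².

P = 44.40 kW

V₁ = q/y₁ = 2.164/0.3878 = 5.580 m/s. Fr₁ = V₁/√(g·y₁) = 5.580/√(9.81×0.3878) = 2.861.
From the momentum equation for a rectangular channel, y₂/y₁ = ½[√(1 + 8Fr₁²) − 1] = ½[√66.481 − 1] = 3.577.
y₂ = 3.577 × 0.3878 = 1.387 m.
Head loss: ΔE = (y₂ − y₁)³/(4y₁y₂) = (1.387 − 0.3878)³/(4×0.3878×1.387) = 0.9978/2.152 = 0.4638 m.
Q = q·b = 2.164 × 4.51 = 9.760 m³/s. P = γ·Q·ΔE = 9.81 × 9.760 × 0.4638 = 44.40 kW.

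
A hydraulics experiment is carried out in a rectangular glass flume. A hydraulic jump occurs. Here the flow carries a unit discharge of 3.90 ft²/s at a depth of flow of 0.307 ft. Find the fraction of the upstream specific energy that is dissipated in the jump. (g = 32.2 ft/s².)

ΔE/E₁ = 0.396 (39.6%)

V₁ = q/y₁ = 3.90/0.307 = 12.7 ft/s. Fr₁ = V₁/√(g·y₁) = 12.7/√(32.2×0.307) = 4.04.
Conjugate-depth relation: y₂/y₁ = ½[√(1 + 8Fr₁²) − 1] = ½[√131.6 − 1] = 5.24.
y₂ = 5.24 × 0.307 = 1.61 ft.
E₁ = y₁ + V₁²/2g = 2.81 ft. ΔE = (y₂ − y₁)³/(4y₁y₂) = 1.11 ft. ΔE/E₁ = 1.11/2.81 = 0.396.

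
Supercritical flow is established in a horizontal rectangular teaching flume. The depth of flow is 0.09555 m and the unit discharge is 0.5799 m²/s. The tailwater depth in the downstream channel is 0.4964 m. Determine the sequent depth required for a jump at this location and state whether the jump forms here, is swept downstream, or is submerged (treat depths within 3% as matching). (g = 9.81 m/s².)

V₁ = q/y₁ = 0.5799/0.09555 = 6.069 m/s. Fr₁ = V₁/√(g·y₁) = 6.069/√(9.81×0.09555) = 6.269.
Sequent-depth ratio: y₂/y₁ = ½[√(1 + 8Fr₁²) − 1] = ½[√315.37 − 1] = 8.379.
y₂ = 8.379 × 0.09555 = 0.8006 m.
Tailwater y_tw = 0.4964 m: y_tw < y₂, so the jump is swept downstream.

y₂ = 0.8006 m; the jump is swept downstream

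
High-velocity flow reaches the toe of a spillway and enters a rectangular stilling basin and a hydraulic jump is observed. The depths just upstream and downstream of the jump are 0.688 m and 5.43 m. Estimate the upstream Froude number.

Fr₁ = 5.92

For a rectangular channel the momentum equation gives q² = ½·g·y₁·y₂·(y₁ + y₂) = ½×9.81×0.688×5.43×6.12 = 112.
q = √112 = 10.6 m²/s.
V₁ = q/y₁ = 15.4 m/s; Fr₁ = V₁/√(g·y₁) = 5.92.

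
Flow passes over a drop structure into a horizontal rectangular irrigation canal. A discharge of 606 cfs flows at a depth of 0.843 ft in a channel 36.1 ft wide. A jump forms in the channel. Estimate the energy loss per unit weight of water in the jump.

ΔE = 2.59 ft

q = Q/b = 606/36.1 = 16.8 ft²/s; V₁ = q/y₁ = 19.9 ft/s. Fr₁ = V₁/√(g·y₁) = 3.82.
Conjugate-depth relation: y₂/y₁ = ½[√(1 + 8Fr₁²) − 1] = ½[√117.9 − 1] = 4.93.
y₂ = 4.93 × 0.843 = 4.15 ft.
Head loss: ΔE = (y₂ − y₁)³/(4y₁y₂) = (4.15 − 0.843)³/(4×0.843×4.15) = 36.3/14.0 = 2.59 ft.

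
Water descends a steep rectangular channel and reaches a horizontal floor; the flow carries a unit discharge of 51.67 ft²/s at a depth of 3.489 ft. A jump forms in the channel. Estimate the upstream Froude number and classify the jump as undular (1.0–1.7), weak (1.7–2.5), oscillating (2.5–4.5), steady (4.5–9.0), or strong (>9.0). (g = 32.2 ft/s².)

Fr₁ = 1.397; undular jump

V₁ = q/y₁ = 51.67/3.489 = 14.81 ft/s. Fr₁ = V₁/√(g·y₁) = 14.81/√(32.2×3.489) = 1.397.
Fr₁ = 1.397 lies in the undular range.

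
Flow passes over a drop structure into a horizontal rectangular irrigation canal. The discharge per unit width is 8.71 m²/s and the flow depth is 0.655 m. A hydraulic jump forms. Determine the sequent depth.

V₁ = q/y₁ = 8.71/0.655 = 13.3 m/s. Fr₁ = V₁/√(g·y₁) = 13.3/√(9.81×0.655) = 5.25.
By Bélanger, y₂/y₁ = ½[√(1 + 8Fr₁²) − 1] = ½[√221.2 − 1] = 6.94.
y₂ = 6.94 × 0.655 = 4.54 m.

y₂ = 4.54 m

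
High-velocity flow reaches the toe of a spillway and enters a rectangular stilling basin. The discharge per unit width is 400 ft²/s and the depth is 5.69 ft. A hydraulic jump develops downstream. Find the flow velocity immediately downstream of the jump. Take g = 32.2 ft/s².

V₁ = q/y₁ = 400/5.69 = 70.3 ft/s. Fr₁ = V₁/√(g·y₁) = 70.3/√(32.2×5.69) = 5.19.
Sequent-depth ratio: y₂/y₁ = ½[√(1 + 8Fr₁²) − 1] = ½[√216.8 − 1] = 6.86.
y₂ = 6.86 × 5.69 = 39.0 ft.
V₂ = q/y₂ = 400/39.0 = 10.2 ft/s.

V₂ = 10.2 ft/s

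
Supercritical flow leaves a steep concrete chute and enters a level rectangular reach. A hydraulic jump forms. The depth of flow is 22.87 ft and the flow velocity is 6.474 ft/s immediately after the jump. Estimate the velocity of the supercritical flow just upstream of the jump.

Fr₂ = V₂/√(g·y₂) = 6.474/√(32.2×22.87) = 0.2386.
Since the conjugate-depth ratio holds either way, y₁/y₂ = ½[√(1 + 8Fr₂²) − 1] = ½[√1.4553 − 1] = 0.1032.
y₁ = 0.1032 × 22.87 = 2.360 ft.
V₁ = q/y₁ = 148.1/2.360 = 62.74 ft/s.

V₁ = 62.74 ft/s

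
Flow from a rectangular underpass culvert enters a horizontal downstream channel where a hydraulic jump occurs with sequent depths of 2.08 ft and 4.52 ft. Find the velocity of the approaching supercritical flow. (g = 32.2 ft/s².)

V₁ = 15.2 ft/s

For a rectangular channel the momentum equation gives q² = ½·g·y₁·y₂·(y₁ + y₂) = ½×32.2×2.08×4.52×6.60 = 999.
q = √999 = 31.6 ft²/s.
V₁ = q/y₁ = 31.6/2.08 = 15.2 ft/s.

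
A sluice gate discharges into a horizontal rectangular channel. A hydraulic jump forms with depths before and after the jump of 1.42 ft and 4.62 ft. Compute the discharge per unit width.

q = 25.3 ft²/s

For a rectangular channel the momentum equation gives q² = ½·g·y₁·y₂·(y₁ + y₂) = ½×32.2×1.42×4.62×6.04 = 638.
q = √638 = 25.3 ft²/s.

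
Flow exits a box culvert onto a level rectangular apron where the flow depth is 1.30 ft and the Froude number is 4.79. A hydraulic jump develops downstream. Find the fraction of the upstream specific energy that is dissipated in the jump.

ΔE/E₁ = 0.472 (47.2%)

Fr₁ = 4.79 (given).
From the momentum equation for a rectangular channel, y₂/y₁ = ½[√(1 + 8Fr₁²) − 1] = ½[√184.6 − 1] = 6.29.
y₂ = 6.29 × 1.30 = 8.18 ft.
E₁ = y₁(1 + Fr₁²/2) = 1.30×(1 + 4.79²/2) = 16.2 ft. ΔE = (y₂ − y₁)³/(4y₁y₂) = 7.66 ft. ΔE/E₁ = 7.66/16.2 = 0.472.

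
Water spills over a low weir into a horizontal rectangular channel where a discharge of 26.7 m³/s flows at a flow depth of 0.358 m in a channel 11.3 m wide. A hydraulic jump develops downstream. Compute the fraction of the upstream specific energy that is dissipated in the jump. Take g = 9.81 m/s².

ΔE/E₁ = 0.332 (33.2%)

q = Q/b = 26.7/11.3 = 2.36 m²/s; V₁ = q/y₁ = 6.60 m/s. Fr₁ = V₁/√(g·y₁) = 3.52.
From the momentum equation for a rectangular channel, y₂/y₁ = ½[√(1 + 8Fr₁²) − 1] = ½[√100.2 − 1] = 4.51.
y₂ = 4.51 × 0.358 = 1.61 m.
E₁ = y₁ + V₁²/2g = 2.58 m. ΔE = (y₂ − y₁)³/(4y₁y₂) = 0.856 m. ΔE/E₁ = 0.856/2.58 = 0.332.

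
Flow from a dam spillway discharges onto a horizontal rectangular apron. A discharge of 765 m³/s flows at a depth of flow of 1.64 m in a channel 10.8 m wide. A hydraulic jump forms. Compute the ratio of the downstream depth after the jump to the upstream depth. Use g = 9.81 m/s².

y₂/y₁ = 14.7

q = Q/b = 765/10.8 = 70.8 m²/s; V₁ = q/y₁ = 43.2 m/s. Fr₁ = V₁/√(g·y₁) = 10.8.
Sequent-depth ratio: y₂/y₁ = ½[√(1 + 8Fr₁²) − 1] = ½[√928.6 − 1] = 14.7.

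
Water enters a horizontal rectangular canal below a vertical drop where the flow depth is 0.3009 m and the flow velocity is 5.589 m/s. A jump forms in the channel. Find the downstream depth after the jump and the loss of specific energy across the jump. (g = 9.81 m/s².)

y₂ = 1.242 m; ΔE = 0.5576 m

Fr₁ = V₁/√(g·y₁) = 5.589/√(9.81×0.3009) = 3.253.
Sequent-depth ratio: y₂/y₁ = ½[√(1 + 8Fr₁²) − 1] = ½[√85.658 − 1] = 4.128.
y₂ = 4.128 × 0.3009 = 1.242 m.
q = V₁·y₁ = 5.589 × 0.3009 = 1.682 m²/s. V₂ = q/y₂ = 1.682/1.242 = 1.354 m/s. E₁ = y₁ + V₁²/2g = 1.893 m; E₂ = y₂ + V₂²/2g = 1.335 m. ΔE = E₁ − E₂ = 0.5576 m.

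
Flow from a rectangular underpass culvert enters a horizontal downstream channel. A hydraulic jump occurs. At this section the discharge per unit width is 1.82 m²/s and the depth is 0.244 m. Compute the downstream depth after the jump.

V₁ = q/y₁ = 1.82/0.244 = 7.46 m/s. Fr₁ = V₁/√(g·y₁) = 7.46/√(9.81×0.244) = 4.82.
Sequent-depth ratio: y₂/y₁ = ½[√(1 + 8Fr₁²) − 1] = ½[√186.9 − 1] = 6.34.
y₂ = 6.34 × 0.244 = 1.55 m.

y₂ = 1.55 m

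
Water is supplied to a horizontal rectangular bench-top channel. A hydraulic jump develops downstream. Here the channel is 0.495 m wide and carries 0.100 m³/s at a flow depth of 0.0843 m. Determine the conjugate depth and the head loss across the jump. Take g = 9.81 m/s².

q = Q/b = 0.100/0.495 = 0.202 m²/s; V₁ = q/y₁ = 2.40 m/s. Fr₁ = V₁/√(g·y₁) = 2.64.
Conjugate-depth relation: y₂/y₁ = ½[√(1 + 8Fr₁²) − 1] = ½[√56.56 − 1] = 3.26.
y₂ = 3.26 × 0.0843 = 0.275 m.
V₂ = q/y₂ = 0.202/0.275 = 0.735 m/s. E₁ = y₁ + V₁²/2g = 0.377 m; E₂ = y₂ + V₂²/2g = 0.302 m. ΔE = E₁ − E₂ = 0.0746 m.

y₂ = 0.275 m; ΔE = 0.0746 m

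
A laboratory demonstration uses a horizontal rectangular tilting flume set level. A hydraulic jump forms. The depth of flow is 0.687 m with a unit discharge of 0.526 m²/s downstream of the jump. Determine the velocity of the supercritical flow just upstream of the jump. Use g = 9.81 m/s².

V₁ = 5.07 m/s

V₂ = q/y₂ = 0.526/0.687 = 0.766 m/s; Fr₂ = V₂/√(g·y₂) = 0.295.
The Bélanger relation is symmetric: y₁/y₂ = ½[√(1 + 8Fr₂²) − 1] = ½[√1.696 − 1] = 0.151.
y₁ = 0.151 × 0.687 = 0.104 m.
V₁ = q/y₁ = 0.526/0.104 = 5.07 m/s.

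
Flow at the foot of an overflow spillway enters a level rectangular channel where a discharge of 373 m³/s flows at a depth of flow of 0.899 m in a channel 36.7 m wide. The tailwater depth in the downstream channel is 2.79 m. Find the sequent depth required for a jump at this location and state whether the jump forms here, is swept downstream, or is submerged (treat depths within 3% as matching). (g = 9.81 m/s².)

q = Q/b = 373/36.7 = 10.2 m²/s; V₁ = q/y₁ = 11.3 m/s. Fr₁ = V₁/√(g·y₁) = 3.81.
Conjugate-depth relation: y₂/y₁ = ½[√(1 + 8Fr₁²) − 1] = ½[√116.9 − 1] = 4.91.
y₂ = 4.91 × 0.899 = 4.41 m.
Tailwater y_tw = 2.79 m: y_tw < y₂, so the jump is swept downstream.

y₂ = 4.41 m; the jump is swept downstream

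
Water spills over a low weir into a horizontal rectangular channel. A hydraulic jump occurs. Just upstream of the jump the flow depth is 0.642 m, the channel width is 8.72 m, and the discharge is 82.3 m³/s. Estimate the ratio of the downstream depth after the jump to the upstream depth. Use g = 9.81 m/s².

y₂/y₁ = 7.80

q = Q/b = 82.3/8.72 = 9.44 m²/s; V₁ = q/y₁ = 14.7 m/s. Fr₁ = V₁/√(g·y₁) = 5.86.
Bélanger equation: y₂/y₁ = ½[√(1 + 8Fr₁²) − 1] = ½[√275.5 − 1] = 7.80.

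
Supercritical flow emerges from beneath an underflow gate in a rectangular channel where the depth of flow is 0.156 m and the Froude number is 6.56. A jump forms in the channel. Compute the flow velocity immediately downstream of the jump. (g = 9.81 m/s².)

V₂ = 0.923 m/s

Fr₁ = 6.56 (given).
Conjugate-depth relation: y₂/y₁ = ½[√(1 + 8Fr₁²) − 1] = ½[√345.3 − 1] = 8.79.
y₂ = 8.79 × 0.156 = 1.37 m.
V₁ = Fr₁·√(g·y₁) = 6.56×√(9.81×0.156) = 8.12 m/s; q = V₁·y₁ = 1.27 m²/s.
V₂ = q/y₂ = 1.27/1.37 = 0.923 m/s.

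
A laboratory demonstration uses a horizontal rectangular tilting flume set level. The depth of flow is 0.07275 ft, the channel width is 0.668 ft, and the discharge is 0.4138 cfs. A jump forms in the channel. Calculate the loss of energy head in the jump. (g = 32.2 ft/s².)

ΔE = 0.6408 ft

q = Q/b = 0.4138/0.668 = 0.6195 ft²/s; V₁ = q/y₁ = 8.515 ft/s. Fr₁ = V₁/√(g·y₁) = 5.563.
Bélanger equation: y₂/y₁ = ½[√(1 + 8Fr₁²) − 1] = ½[√248.61 − 1] = 7.384.
y₂ = 7.384 × 0.07275 = 0.5372 ft.
V₂ = q/y₂ = 0.6195/0.5372 = 1.153 ft/s. E₁ = y₁ + V₁²/2g = 1.199 ft; E₂ = y₂ + V₂²/2g = 0.5578 ft. ΔE = E₁ − E₂ = 0.6408 ft.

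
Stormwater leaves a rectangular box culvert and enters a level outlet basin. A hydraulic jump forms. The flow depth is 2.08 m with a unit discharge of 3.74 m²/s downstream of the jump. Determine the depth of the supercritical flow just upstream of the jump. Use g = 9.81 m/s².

V₂ = q/y₂ = 3.74/2.08 = 1.80 m/s; Fr₂ = V₂/√(g·y₂) = 0.398.
From the momentum equation (using Fr₂), y₁/y₂ = ½[√(1 + 8Fr₂²) − 1] = ½[√2.268 − 1] = 0.253.
y₁ = 0.253 × 2.08 = 0.526 m.

y₁ = 0.526 m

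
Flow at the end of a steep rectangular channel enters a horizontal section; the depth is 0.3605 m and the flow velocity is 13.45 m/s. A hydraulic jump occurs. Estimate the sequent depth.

Fr₁ = V₁/√(g·y₁) = 13.45/√(9.81×0.3605) = 7.152.
Conjugate-depth relation: y₂/y₁ = ½[√(1 + 8Fr₁²) − 1] = ½[√410.22 − 1] = 9.627.
y₂ = 9.627 × 0.3605 = 3.471 m.

y₂ = 3.471 m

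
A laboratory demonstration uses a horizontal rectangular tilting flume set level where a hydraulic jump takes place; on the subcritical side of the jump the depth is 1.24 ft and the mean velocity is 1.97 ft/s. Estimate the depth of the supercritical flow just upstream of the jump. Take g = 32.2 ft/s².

Fr₂ = V₂/√(g·y₂) = 1.97/√(32.2×1.24) = 0.312.
From the momentum equation (using Fr₂), y₁/y₂ = ½[√(1 + 8Fr₂²) − 1] = ½[√1.778 − 1] = 0.167.
y₁ = 0.167 × 1.24 = 0.207 ft.

y₁ = 0.207 ft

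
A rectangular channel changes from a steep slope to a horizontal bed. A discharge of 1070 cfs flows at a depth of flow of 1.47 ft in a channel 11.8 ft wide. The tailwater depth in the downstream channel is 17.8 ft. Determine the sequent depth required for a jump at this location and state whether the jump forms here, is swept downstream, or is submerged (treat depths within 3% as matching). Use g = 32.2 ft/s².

y₂ = 17.9 ft; the jump forms here

q = Q/b = 1070/11.8 = 90.7 ft²/s; V₁ = q/y₁ = 61.7 ft/s. Fr₁ = V₁/√(g·y₁) = 8.97.
By Bélanger, y₂/y₁ = ½[√(1 + 8Fr₁²) − 1] = ½[√644.1 − 1] = 12.2.
y₂ = 12.2 × 1.47 = 17.9 ft.
Tailwater y_tw = 17.8 ft: y_tw ≈ y₂, so the jump forms here.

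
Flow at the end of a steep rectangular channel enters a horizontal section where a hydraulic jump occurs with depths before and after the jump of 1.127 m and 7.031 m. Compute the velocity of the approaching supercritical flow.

V₁ = 15.80 m/s

For a rectangular channel the momentum equation gives q² = ½·g·y₁·y₂·(y₁ + y₂) = ½×9.81×1.127×7.031×8.158 = 317.1.
q = √317.1 = 17.81 m²/s.
V₁ = q/y₁ = 17.81/1.127 = 15.80 m/s.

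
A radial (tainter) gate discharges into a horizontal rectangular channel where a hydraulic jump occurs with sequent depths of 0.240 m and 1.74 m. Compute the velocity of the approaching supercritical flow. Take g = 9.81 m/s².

V₁ = 8.39 m/s

For a rectangular channel the momentum equation gives q² = ½·g·y₁·y₂·(y₁ + y₂) = ½×9.81×0.240×1.74×1.98 = 4.06.
q = √4.06 = 2.01 m²/s.
V₁ = q/y₁ = 2.01/0.240 = 8.39 m/s.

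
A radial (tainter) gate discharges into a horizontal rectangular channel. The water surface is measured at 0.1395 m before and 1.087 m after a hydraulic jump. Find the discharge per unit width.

For a rectangular channel the momentum equation gives q² = ½·g·y₁·y₂·(y₁ + y₂) = ½×9.81×0.1395×1.087×1.226 = 0.9122.
q = √0.9122 = 0.9551 m²/s.

q = 0.9551 m²/s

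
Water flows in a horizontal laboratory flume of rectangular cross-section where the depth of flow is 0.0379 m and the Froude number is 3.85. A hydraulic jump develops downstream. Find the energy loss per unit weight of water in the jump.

ΔE = 0.119 m

Fr₁ = 3.85 (given).
Conjugate-depth relation: y₂/y₁ = ½[√(1 + 8Fr₁²) − 1] = ½[√119.6 − 1] = 4.97.
y₂ = 4.97 × 0.0379 = 0.188 m.
V₁ = Fr₁·√(g·y₁) = 3.85×√(9.81×0.0379) = 2.35 m/s; q = V₁·y₁ = 0.0890 m²/s. V₂ = q/y₂ = 0.0890/0.188 = 0.473 m/s. E₁ = y₁ + V₁²/2g = 0.319 m; E₂ = y₂ + V₂²/2g = 0.200 m. ΔE = E₁ − E₂ = 0.119 m.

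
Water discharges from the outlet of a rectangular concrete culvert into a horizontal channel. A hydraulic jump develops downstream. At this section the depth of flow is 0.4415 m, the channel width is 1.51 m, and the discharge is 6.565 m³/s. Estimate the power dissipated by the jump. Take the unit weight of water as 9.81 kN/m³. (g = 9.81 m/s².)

q = Q/b = 6.565/1.51 = 4.348 m²/s; V₁ = q/y₁ = 9.848 m/s. Fr₁ = V₁/√(g·y₁) = 4.732.
Bélanger equation: y₂/y₁ = ½[√(1 + 8Fr₁²) − 1] = ½[√180.12 − 1] = 6.210.
y₂ = 6.210 × 0.4415 = 2.742 m.
Head loss: ΔE = (y₂ − y₁)³/(4y₁y₂) = (2.742 − 0.4415)³/(4×0.4415×2.742) = 12.17/4.842 = 2.514 m.
P = γ·Q·ΔE = 9.81 × 6.565 × 2.514 = 161.9 kW.

P = 161.9 kW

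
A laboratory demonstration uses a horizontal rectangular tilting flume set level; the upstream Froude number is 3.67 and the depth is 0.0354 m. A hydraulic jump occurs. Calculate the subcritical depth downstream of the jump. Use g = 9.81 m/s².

Fr₁ = 3.67 (given).
Conjugate-depth relation: y₂/y₁ = ½[√(1 + 8Fr₁²) − 1] = ½[√108.8 − 1] = 4.71.
y₂ = 4.71 × 0.0354 = 0.167 m.

y₂ = 0.167 m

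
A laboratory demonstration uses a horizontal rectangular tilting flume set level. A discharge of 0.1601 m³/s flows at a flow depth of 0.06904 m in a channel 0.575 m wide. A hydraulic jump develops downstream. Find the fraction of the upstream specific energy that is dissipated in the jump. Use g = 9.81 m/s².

ΔE/E₁ = 0.482 (48.2%)

q = Q/b = 0.1601/0.575 = 0.2784 m²/s; V₁ = q/y₁ = 4.033 m/s. Fr₁ = V₁/√(g·y₁) = 4.900.
From the momentum equation for a rectangular channel, y₂/y₁ = ½[√(1 + 8Fr₁²) − 1] = ½[√193.12 − 1] = 6.448.
y₂ = 6.448 × 0.06904 = 0.4452 m.
E₁ = y₁ + V₁²/2g = 0.8980 m. ΔE = (y₂ − y₁)³/(4y₁y₂) = 0.4329 m. ΔE/E₁ = 0.4329/0.8980 = 0.482.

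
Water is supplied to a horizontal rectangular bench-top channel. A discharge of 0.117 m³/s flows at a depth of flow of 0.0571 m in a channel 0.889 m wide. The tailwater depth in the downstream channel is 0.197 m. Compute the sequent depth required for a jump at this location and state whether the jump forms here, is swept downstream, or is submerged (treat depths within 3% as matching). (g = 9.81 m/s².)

y₂ = 0.222 m; the jump is swept downstream

q = Q/b = 0.117/0.889 = 0.132 m²/s; V₁ = q/y₁ = 2.30 m/s. Fr₁ = V₁/√(g·y₁) = 3.08.
From the momentum equation for a rectangular channel, y₂/y₁ = ½[√(1 + 8Fr₁²) − 1] = ½[√76.87 − 1] = 3.88.
y₂ = 3.88 × 0.0571 = 0.222 m.
Tailwater y_tw = 0.197 m: y_tw < y₂, so the jump is swept downstream.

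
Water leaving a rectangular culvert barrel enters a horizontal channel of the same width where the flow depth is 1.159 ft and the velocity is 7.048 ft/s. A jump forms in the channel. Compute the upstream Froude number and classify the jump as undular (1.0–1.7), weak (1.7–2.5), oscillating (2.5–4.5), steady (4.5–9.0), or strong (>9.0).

Fr₁ = 1.154; undular jump

Fr₁ = V₁/√(g·y₁) = 7.048/√(32.2×1.159) = 1.154.
Fr₁ = 1.154 lies in the undular range.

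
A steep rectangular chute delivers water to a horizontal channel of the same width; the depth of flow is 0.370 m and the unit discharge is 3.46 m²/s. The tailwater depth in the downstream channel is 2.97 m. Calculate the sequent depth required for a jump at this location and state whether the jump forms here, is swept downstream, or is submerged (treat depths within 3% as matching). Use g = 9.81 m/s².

V₁ = q/y₁ = 3.46/0.370 = 9.35 m/s. Fr₁ = V₁/√(g·y₁) = 9.35/√(9.81×0.370) = 4.91.
By Bélanger, y₂/y₁ = ½[√(1 + 8Fr₁²) − 1] = ½[√193.7 − 1] = 6.46.
y₂ = 6.46 × 0.370 = 2.39 m.
Tailwater y_tw = 2.97 m: y_tw > y₂, so the jump is submerged.

y₂ = 2.39 m; the jump is submerged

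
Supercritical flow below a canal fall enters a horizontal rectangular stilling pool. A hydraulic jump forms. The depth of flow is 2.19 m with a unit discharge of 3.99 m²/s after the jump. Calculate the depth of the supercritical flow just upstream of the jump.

V₂ = q/y₂ = 3.99/2.19 = 1.82 m/s; Fr₂ = V₂/√(g·y₂) = 0.393.
The Bélanger relation is symmetric: y₁/y₂ = ½[√(1 + 8Fr₂²) − 1] = ½[√2.236 − 1] = 0.248.
y₁ = 0.248 × 2.19 = 0.542 m.

y₁ = 0.542 m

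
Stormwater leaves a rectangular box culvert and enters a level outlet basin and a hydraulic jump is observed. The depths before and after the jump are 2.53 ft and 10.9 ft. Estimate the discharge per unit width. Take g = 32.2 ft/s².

q = 77.2 ft²/s

For a rectangular channel the momentum equation gives q² = ½·g·y₁·y₂·(y₁ + y₂) = ½×32.2×2.53×10.9×13.4 = 5963.
q = √5963 = 77.2 ft²/s.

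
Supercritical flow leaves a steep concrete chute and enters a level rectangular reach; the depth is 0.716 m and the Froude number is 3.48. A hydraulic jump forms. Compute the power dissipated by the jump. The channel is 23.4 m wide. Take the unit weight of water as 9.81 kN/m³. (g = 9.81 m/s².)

Fr₁ = 3.48 (given).
By Bélanger, y₂/y₁ = ½[√(1 + 8Fr₁²) − 1] = ½[√97.88 − 1] = 4.45.
y₂ = 4.45 × 0.716 = 3.18 m.
Head loss: ΔE = (y₂ − y₁)³/(4y₁y₂) = (3.18 − 0.716)³/(4×0.716×3.18) = 15.0/9.12 = 1.65 m.
V₁ = Fr₁·√(g·y₁) = 3.48×√(9.81×0.716) = 9.22 m/s; q = V₁·y₁ = 6.60 m²/s. Q = q·b = 6.60 × 23.4 = 155 m³/s. P = γ·Q·ΔE = 9.81 × 155 × 1.65 = 2499 kW.

P = 2499 kW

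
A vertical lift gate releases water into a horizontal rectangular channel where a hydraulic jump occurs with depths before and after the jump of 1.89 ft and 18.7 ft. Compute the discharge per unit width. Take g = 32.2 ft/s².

q = 108 ft²/s

For a rectangular channel the momentum equation gives q² = ½·g·y₁·y₂·(y₁ + y₂) = ½×32.2×1.89×18.7×20.6 = 11716.
q = √11716 = 108 ft²/s.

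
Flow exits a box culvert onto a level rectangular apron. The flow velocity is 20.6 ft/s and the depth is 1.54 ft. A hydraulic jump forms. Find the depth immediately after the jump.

y₂ = 5.65 ft

Fr₁ = V₁/√(g·y₁) = 20.6/√(32.2×1.54) = 2.93.
Bélanger equation: y₂/y₁ = ½[√(1 + 8Fr₁²) − 1] = ½[√69.46 − 1] = 3.67.
y₂ = 3.67 × 1.54 = 5.65 ft.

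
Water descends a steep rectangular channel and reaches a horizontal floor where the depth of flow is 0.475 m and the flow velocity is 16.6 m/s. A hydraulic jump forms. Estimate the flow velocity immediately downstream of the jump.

Fr₁ = V₁/√(g·y₁) = 16.6/√(9.81×0.475) = 7.69.
By Bélanger, y₂/y₁ = ½[√(1 + 8Fr₁²) − 1] = ½[√474.1 − 1] = 10.4.
y₂ = 10.4 × 0.475 = 4.93 m.
q = V₁·y₁ = 16.6 × 0.475 = 7.89 m²/s.
V₂ = q/y₂ = 7.89/4.93 = 1.60 m/s.

V₂ = 1.60 m/s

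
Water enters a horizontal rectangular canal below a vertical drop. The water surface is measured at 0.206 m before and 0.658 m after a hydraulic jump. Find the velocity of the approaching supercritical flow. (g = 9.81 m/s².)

V₁ = 3.68 m/s

For a rectangular channel the momentum equation gives q² = ½·g·y₁·y₂·(y₁ + y₂) = ½×9.81×0.206×0.658×0.864 = 0.574.
q = √0.574 = 0.758 m²/s.
V₁ = q/y₁ = 0.758/0.206 = 3.68 m/s.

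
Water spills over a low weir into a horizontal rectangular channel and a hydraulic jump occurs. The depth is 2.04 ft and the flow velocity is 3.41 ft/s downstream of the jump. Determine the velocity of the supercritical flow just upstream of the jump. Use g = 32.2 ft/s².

V₁ = 12.3 ft/s

Fr₂ = V₂/√(g·y₂) = 3.41/√(32.2×2.04) = 0.421.
Since the conjugate-depth ratio holds either way, y₁/y₂ = ½[√(1 + 8Fr₂²) − 1] = ½[√2.416 − 1] = 0.277.
y₁ = 0.277 × 2.04 = 0.565 ft.
V₁ = q/y₁ = 6.96/0.565 = 12.3 ft/s.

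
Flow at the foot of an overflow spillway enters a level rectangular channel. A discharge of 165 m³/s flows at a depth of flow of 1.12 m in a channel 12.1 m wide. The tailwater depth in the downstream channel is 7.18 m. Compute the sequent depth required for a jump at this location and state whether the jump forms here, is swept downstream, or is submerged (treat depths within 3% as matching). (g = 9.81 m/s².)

y₂ = 5.28 m; the jump is submerged

q = Q/b = 165/12.1 = 13.6 m²/s; V₁ = q/y₁ = 12.2 m/s. Fr₁ = V₁/√(g·y₁) = 3.67.
Conjugate-depth relation: y₂/y₁ = ½[√(1 + 8Fr₁²) − 1] = ½[√108.9 − 1] = 4.72.
y₂ = 4.72 × 1.12 = 5.28 m.
Tailwater y_tw = 7.18 m: y_tw > y₂, so the jump is submerged.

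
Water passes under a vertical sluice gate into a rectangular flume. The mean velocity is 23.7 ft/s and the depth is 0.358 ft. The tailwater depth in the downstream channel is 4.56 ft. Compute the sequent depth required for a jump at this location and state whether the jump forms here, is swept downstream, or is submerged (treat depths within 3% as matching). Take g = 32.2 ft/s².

y₂ = 3.36 ft; the jump is submerged

Fr₁ = V₁/√(g·y₁) = 23.7/√(32.2×0.358) = 6.98.
By Bélanger, y₂/y₁ = ½[√(1 + 8Fr₁²) − 1] = ½[√390.8 − 1] = 9.38.
y₂ = 9.38 × 0.358 = 3.36 ft.
Tailwater y_tw = 4.56 ft: y_tw > y₂, so the jump is submerged.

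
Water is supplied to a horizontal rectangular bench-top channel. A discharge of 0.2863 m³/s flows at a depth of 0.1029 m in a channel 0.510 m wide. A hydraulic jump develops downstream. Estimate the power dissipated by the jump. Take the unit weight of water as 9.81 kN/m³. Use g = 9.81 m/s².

q = Q/b = 0.2863/0.510 = 0.5614 m²/s; V₁ = q/y₁ = 5.456 m/s. Fr₁ = V₁/√(g·y₁) = 5.430.
Conjugate-depth relation: y₂/y₁ = ½[√(1 + 8Fr₁²) − 1] = ½[√236.87 − 1] = 7.195.
y₂ = 7.195 × 0.1029 = 0.7404 m.
Head loss: ΔE = (y₂ − y₁)³/(4y₁y₂) = (0.7404 − 0.1029)³/(4×0.1029×0.7404) = 0.2591/0.3047 = 0.8502 m.
P = γ·Q·ΔE = 9.81 × 0.2863 × 0.8502 = 2.388 kW.

P = 2.388 kW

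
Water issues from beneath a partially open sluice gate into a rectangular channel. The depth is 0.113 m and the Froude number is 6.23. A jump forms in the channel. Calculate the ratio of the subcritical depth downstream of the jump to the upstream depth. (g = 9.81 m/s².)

Fr₁ = 6.23 (given).
From the momentum equation for a rectangular channel, y₂/y₁ = ½[√(1 + 8Fr₁²) − 1] = ½[√311.5 − 1] = 8.32.

y₂/y₁ = 8.32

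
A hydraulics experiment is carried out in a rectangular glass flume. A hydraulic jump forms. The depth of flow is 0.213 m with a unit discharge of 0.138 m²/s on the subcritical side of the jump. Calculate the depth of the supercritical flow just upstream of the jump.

V₂ = q/y₂ = 0.138/0.213 = 0.648 m/s; Fr₂ = V₂/√(g·y₂) = 0.448.
Applying the sequent-depth relation in reverse, y₁/y₂ = ½[√(1 + 8Fr₂²) − 1] = ½[√2.607 − 1] = 0.307.
y₁ = 0.307 × 0.213 = 0.0655 m.

y₁ = 0.0655 m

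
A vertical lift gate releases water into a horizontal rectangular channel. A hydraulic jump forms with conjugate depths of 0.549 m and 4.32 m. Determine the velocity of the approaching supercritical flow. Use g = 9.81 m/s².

For a rectangular channel the momentum equation gives q² = ½·g·y₁·y₂·(y₁ + y₂) = ½×9.81×0.549×4.32×4.87 = 56.6.
q = √56.6 = 7.53 m²/s.
V₁ = q/y₁ = 7.53/0.549 = 13.7 m/s.

V₁ = 13.7 m/s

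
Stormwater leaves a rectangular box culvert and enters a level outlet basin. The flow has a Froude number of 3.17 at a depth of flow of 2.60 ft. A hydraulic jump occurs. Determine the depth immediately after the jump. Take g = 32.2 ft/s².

Fr₁ = 3.17 (given).
By Bélanger, y₂/y₁ = ½[√(1 + 8Fr₁²) − 1] = ½[√81.39 − 1] = 4.01.
y₂ = 4.01 × 2.60 = 10.4 ft.

y₂ = 10.4 ft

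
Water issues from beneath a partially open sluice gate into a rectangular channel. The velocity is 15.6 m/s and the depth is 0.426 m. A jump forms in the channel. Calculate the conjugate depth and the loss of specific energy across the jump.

y₂ = 4.39 m; ΔE = 8.32 m

Fr₁ = V₁/√(g·y₁) = 15.6/√(9.81×0.426) = 7.63.
Bélanger equation: y₂/y₁ = ½[√(1 + 8Fr₁²) − 1] = ½[√466.9 − 1] = 10.3.
y₂ = 10.3 × 0.426 = 4.39 m.
q = V₁·y₁ = 15.6 × 0.426 = 6.65 m²/s. V₂ = q/y₂ = 6.65/4.39 = 1.51 m/s. E₁ = y₁ + V₁²/2g = 12.8 m; E₂ = y₂ + V₂²/2g = 4.51 m. ΔE = E₁ − E₂ = 8.32 m.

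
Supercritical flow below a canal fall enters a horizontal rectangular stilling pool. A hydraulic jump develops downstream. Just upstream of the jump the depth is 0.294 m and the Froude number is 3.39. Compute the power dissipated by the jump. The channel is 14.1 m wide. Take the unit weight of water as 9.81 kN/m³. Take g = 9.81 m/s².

Fr₁ = 3.39 (given).
From the momentum equation for a rectangular channel, y₂/y₁ = ½[√(1 + 8Fr₁²) − 1] = ½[√92.94 − 1] = 4.32.
y₂ = 4.32 × 0.294 = 1.27 m.
Head loss: ΔE = (y₂ − y₁)³/(4y₁y₂) = (1.27 − 0.294)³/(4×0.294×1.27) = 0.930/1.49 = 0.623 m.
V₁ = Fr₁·√(g·y₁) = 3.39×√(9.81×0.294) = 5.76 m/s; q = V₁·y₁ = 1.69 m²/s. Q = q·b = 1.69 × 14.1 = 23.9 m³/s. P = γ·Q·ΔE = 9.81 × 23.9 × 0.623 = 146 kW.

P = 146 kW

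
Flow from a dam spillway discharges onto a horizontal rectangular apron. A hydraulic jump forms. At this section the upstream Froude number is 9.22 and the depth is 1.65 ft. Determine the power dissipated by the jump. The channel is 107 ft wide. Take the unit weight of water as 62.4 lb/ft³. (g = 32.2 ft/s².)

P = 68157 hp

Fr₁ = 9.22 (given).
Bélanger equation: y₂/y₁ = ½[√(1 + 8Fr₁²) − 1] = ½[√681.1 − 1] = 12.5.
y₂ = 12.5 × 1.65 = 20.7 ft.
Head loss: ΔE = (y₂ − y₁)³/(4y₁y₂) = (20.7 − 1.65)³/(4×1.65×20.7) = 6919/137 = 50.6 ft.
V₁ = Fr₁·√(g·y₁) = 9.22×√(32.2×1.65) = 67.2 ft/s; q = V₁·y₁ = 111 ft²/s. Q = q·b = 111 × 107 = 11865 cfs. P = γ·Q·ΔE/550 = 62.4 × 11865 × 50.6 / 550 = 68157 hp.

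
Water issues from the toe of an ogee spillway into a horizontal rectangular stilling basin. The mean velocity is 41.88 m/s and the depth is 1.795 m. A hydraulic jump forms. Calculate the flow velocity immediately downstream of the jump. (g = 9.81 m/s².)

V₂ = 3.074 m/s

Fr₁ = V₁/√(g·y₁) = 41.88/√(9.81×1.795) = 9.980.
Conjugate-depth relation: y₂/y₁ = ½[√(1 + 8Fr₁²) − 1] = ½[√797.84 − 1] = 13.62.
y₂ = 13.62 × 1.795 = 24.45 m.
q = V₁·y₁ = 41.88 × 1.795 = 75.17 m²/s.
V₂ = q/y₂ = 75.17/24.45 = 3.074 m/s.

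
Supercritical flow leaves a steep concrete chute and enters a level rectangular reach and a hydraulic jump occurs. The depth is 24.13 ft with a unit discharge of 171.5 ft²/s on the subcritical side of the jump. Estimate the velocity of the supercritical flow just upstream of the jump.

V₁ = 61.03 ft/s

V₂ = q/y₂ = 171.5/24.13 = 7.107 ft/s; Fr₂ = V₂/√(g·y₂) = 0.2550.
The Bélanger relation is symmetric: y₁/y₂ = ½[√(1 + 8Fr₂²) − 1] = ½[√1.5201 − 1] = 0.1165.
y₁ = 0.1165 × 24.13 = 2.810 ft.
V₁ = q/y₁ = 171.5/2.810 = 61.03 ft/s.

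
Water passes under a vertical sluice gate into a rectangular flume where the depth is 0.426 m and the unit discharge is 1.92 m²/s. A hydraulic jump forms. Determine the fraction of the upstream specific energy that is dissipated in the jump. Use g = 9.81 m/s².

ΔE/E₁ = 0.125 (12.5%)

V₁ = q/y₁ = 1.92/0.426 = 4.51 m/s. Fr₁ = V₁/√(g·y₁) = 4.51/√(9.81×0.426) = 2.20.
By Bélanger, y₂/y₁ = ½[√(1 + 8Fr₁²) − 1] = ½[√39.89 − 1] = 2.66.
y₂ = 2.66 × 0.426 = 1.13 m.
E₁ = y₁ + V₁²/2g = 1.46 m. ΔE = (y₂ − y₁)³/(4y₁y₂) = 0.183 m. ΔE/E₁ = 0.183/1.46 = 0.125.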